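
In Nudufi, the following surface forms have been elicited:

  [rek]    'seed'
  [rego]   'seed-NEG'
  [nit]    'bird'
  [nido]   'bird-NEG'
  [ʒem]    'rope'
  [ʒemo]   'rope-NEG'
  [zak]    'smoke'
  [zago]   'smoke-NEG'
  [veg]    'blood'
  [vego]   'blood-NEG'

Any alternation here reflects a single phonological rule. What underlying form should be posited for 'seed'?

The root 'seed' surfaces as [rek] and [rego], with a stem-final [k] ~ [g] alternation.
Compare 'blood', with invariant [g] in [veg] and [vego]: an analysis with underlying /g/ and a rule producing [k] in isolation would wrongly predict alternation here too.
So /k/ is underlying, and a rule of intervocalic voicing — voiceless stops become voiced between vowels — gives [g].

/rek/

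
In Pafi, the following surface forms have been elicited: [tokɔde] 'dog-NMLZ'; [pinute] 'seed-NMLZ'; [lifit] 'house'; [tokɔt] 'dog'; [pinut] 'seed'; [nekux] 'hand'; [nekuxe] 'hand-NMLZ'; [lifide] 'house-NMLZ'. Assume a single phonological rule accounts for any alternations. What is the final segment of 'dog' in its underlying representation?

/d/

The root 'dog' surfaces as [tokɔde] and [tokɔt], with a stem-final [d] ~ [t] alternation.
But 'seed' keeps [t] in both environments ([pinute], [pinut]), so there is no rule changing /t/ to [d] before the NMLZ suffix.
The alternation reflects word-final obstruent devoicing: voiced obstruents become voiceless word-finally. /d/ is underlying.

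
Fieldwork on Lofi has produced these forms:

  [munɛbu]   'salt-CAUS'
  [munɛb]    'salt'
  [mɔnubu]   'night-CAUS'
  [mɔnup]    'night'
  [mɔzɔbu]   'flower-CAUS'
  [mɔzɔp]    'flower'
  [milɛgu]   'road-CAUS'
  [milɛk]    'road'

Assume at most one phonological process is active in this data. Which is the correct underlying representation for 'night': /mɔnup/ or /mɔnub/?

/mɔnup/

In [mɔnubu] and [mɔnup] the final segment of 'night' alternates: [b] ~ [p].
Compare 'salt', with invariant [b] in [munɛbu] and [munɛb]: an analysis with underlying /b/ and a rule producing [p] in isolation would wrongly predict alternation here too.
Therefore /p/ is basic and [b] is derived by intervocalic voicing (voiceless stops become voiced between vowels).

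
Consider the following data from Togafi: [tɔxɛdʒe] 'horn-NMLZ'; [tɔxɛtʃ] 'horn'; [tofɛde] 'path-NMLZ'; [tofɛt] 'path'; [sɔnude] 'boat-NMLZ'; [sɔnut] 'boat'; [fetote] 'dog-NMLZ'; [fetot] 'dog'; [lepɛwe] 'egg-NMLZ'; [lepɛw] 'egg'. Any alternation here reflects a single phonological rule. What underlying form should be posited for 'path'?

/tofɛd/

The root 'path' surfaces as [tofɛde] and [tofɛt], with a stem-final [d] ~ [t] alternation.
Compare 'dog', with invariant [t] in [fetote] and [fetot]: an analysis with underlying /t/ and a rule producing [d] before the NMLZ suffix would wrongly predict alternation here too.
So /d/ is underlying, and a rule of word-final obstruent devoicing — voiced obstruents become voiceless word-finally — gives [t].
Hence 'path' is /tofɛd/ underlyingly.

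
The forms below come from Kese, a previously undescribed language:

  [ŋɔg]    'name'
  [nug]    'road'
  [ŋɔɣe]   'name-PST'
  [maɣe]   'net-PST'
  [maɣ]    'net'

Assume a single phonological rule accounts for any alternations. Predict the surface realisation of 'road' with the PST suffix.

In [ŋɔɣe] and [ŋɔg] the final segment of 'name' alternates: [ɣ] ~ [g].
But 'net' keeps [ɣ] in both environments ([maɣe], [maɣ]), so there is no rule changing /ɣ/ to [g] in isolation.
Therefore /g/ is basic and [ɣ] is derived by intervocalic spirantization (voiced stops become fricatives between vowels).
From [nug] the stem 'road' is /nug/; between vowels this yields [nuɣe].

[nuɣe]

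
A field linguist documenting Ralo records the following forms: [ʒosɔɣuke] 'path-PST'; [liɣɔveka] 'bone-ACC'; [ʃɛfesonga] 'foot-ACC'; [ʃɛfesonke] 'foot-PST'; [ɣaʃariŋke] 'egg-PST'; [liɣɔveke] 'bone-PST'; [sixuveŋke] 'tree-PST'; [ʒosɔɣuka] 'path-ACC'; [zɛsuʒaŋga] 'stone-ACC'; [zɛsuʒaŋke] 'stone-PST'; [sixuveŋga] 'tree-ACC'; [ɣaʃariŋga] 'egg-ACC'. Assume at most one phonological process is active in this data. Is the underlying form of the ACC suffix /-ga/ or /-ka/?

/-ga/

The ACC suffix surfaces as [-ga] and [-ka], depending on the final segment of the stem.
By contrast the PST suffix keeps its initial [k] throughout — that segment must be underlying.
So the underlying form is /-ga/, and voiced stops become voiceless after a vowel.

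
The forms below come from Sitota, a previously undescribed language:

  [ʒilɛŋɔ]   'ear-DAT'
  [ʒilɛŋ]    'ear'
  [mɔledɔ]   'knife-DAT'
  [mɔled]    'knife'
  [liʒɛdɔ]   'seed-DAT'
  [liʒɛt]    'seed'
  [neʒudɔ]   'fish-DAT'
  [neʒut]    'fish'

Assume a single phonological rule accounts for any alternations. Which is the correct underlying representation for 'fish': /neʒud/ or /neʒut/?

'fish' shows [d] ~ [t] at the end of the stem ([neʒudɔ] vs [neʒut]).
Compare 'knife', with invariant [d] in [mɔledɔ] and [mɔled]: an analysis with underlying /d/ and a rule producing [t] in isolation would wrongly predict alternation here too.
So /t/ is underlying, and a rule of intervocalic voicing — voiceless stops become voiced between vowels — gives [d].

/neʒut/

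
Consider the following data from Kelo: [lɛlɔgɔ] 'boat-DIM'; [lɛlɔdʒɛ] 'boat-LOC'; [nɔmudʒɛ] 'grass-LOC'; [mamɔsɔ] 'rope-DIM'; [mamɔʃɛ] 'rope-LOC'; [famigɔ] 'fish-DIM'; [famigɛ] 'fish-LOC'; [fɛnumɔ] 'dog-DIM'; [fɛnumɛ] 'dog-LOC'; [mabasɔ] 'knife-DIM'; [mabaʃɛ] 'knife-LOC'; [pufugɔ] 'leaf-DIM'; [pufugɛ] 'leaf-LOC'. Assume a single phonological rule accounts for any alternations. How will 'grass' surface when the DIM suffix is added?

The root 'boat' surfaces as [lɛlɔgɔ] and [lɛlɔdʒɛ], with a stem-final [g] ~ [dʒ] alternation.
The stem 'leaf' ([pufugɔ], [pufugɛ]) shows [g] unchanged in both environments, so [g] cannot be basic with [dʒ] derived before the LOC suffix.
So /dʒ/ is underlying, and a rule of depalatalization — palato-alveolar /dʒ/ and /ʃ/ become [g] and [s] when no front vowel follows — gives [g].
From [nɔmudʒɛ] the stem 'grass' is /nɔmudʒ/; when no front vowel follows this yields [nɔmugɔ].

[nɔmugɔ]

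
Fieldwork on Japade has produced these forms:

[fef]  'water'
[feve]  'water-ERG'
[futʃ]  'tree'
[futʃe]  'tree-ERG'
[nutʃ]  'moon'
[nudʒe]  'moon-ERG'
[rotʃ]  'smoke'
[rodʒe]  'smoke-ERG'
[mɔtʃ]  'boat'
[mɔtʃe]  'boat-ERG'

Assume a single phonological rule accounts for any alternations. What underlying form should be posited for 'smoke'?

/rodʒ/

The root 'smoke' surfaces as [rotʃ] and [rodʒe], with a stem-final [tʃ] ~ [dʒ] alternation.
Compare 'tree', with invariant [tʃ] in [futʃ] and [futʃe]: an analysis with underlying /tʃ/ and a rule producing [dʒ] before the ERG suffix would wrongly predict alternation here too.
The underlying segment must be /dʒ/; voiced obstruents become voiceless word-finally, yielding [tʃ] there.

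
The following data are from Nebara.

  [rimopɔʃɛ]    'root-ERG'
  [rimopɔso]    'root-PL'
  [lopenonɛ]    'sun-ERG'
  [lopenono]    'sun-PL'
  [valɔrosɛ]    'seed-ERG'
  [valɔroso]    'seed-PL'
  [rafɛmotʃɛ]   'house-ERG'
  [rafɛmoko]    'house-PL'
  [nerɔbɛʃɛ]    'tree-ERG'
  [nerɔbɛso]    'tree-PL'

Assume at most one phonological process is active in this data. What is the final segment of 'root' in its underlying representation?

/ʃ/

The stem for 'root' ends in [ʃ] in [rimopɔʃɛ] but [s] in [rimopɔso].
The stem 'seed' ([valɔrosɛ], [valɔroso]) shows [s] unchanged in both environments, so [s] cannot be basic with [ʃ] derived before the ERG suffix.
The alternation reflects depalatalization: palato-alveolar /tʃ/ and /ʃ/ become [k] and [s] when no front vowel follows. /ʃ/ is underlying.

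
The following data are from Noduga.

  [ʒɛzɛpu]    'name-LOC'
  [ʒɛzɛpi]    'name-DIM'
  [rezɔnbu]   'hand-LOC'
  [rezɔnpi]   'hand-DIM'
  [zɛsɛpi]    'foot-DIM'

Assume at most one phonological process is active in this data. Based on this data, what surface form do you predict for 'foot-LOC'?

The LOC morpheme has two allomorphs, [-bu] and [-pu].
The DIM suffix, which begins with [p], is invariant after every stem; so [p] is not altered by any rule here.
So the underlying form is /-bu/, and voiced stops become voiceless after a vowel.
After 'foot', which ends in a vowel, the suffix surfaces as [-pu], giving [zɛsɛpu].

[zɛsɛpu]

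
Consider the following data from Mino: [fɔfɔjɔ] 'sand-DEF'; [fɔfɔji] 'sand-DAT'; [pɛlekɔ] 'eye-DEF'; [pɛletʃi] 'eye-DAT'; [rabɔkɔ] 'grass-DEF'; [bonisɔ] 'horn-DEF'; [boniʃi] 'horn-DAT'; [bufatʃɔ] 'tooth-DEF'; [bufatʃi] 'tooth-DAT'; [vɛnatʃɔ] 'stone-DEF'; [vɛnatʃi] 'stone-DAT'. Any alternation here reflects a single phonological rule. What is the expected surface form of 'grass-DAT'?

In [pɛlekɔ] and [pɛletʃi] the final segment of 'eye' alternates: [k] ~ [tʃ].
If /tʃ/ were underlying and a rule turned it into [k] before the DEF suffix, 'stone' would also alternate; but it has [tʃ] in both [vɛnatʃɔ] and [vɛnatʃi].
So /k/ is underlying, and a rule of palatalization before a front vowel — /k/ and /s/ become palato-alveolar [tʃ] and [ʃ] before a front vowel — gives [tʃ].
The one attested form of 'grass', [rabɔkɔ], shows underlying /rabɔk/. Applying the same rule before a front vowel gives [rabɔtʃi].

[rabɔtʃi]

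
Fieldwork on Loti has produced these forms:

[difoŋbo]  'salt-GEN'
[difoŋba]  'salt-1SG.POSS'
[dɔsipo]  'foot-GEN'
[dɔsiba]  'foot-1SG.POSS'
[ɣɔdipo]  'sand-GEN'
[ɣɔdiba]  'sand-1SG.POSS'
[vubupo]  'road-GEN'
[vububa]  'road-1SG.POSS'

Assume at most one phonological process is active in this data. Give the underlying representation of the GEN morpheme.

The GEN morpheme has two allomorphs, [-bo] and [-po].
The 1SG.POSS suffix, which begins with [b], is invariant after every stem; so [b] is not altered by any rule here.
So the underlying form is /-po/, and voiceless stops become voiced after a nasal.

/-po/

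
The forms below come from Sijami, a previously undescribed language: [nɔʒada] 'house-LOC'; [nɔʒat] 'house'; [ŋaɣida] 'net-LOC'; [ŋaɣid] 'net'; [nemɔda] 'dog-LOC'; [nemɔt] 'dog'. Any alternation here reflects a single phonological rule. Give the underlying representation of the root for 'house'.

/nɔʒat/

In [nɔʒada] and [nɔʒat] the final segment of 'house' alternates: [d] ~ [t].
The stem 'net' ([ŋaɣida], [ŋaɣid]) shows [d] unchanged in both environments, so [d] cannot be basic with [t] derived in isolation.
So /t/ is underlying, and a rule of intervocalic voicing — voiceless stops become voiced between vowels — gives [d].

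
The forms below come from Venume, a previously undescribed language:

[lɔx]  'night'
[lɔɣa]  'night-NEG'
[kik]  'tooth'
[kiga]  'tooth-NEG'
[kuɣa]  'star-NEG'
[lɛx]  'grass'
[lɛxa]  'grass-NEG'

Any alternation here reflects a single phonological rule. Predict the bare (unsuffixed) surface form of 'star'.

[kux]

'night' shows [x] ~ [ɣ] at the end of the stem ([lɔx] vs [lɔɣa]).
If /x/ were underlying and a rule turned it into [ɣ] before the NEG suffix, 'grass' would also alternate; but it has [x] in both [lɛx] and [lɛxa].
The underlying segment must be /ɣ/; voiced obstruents become voiceless word-finally, yielding [x] there.
The one attested form of 'star', [kuɣa], shows underlying /kuɣ/. Applying the same rule word-finally gives [kux].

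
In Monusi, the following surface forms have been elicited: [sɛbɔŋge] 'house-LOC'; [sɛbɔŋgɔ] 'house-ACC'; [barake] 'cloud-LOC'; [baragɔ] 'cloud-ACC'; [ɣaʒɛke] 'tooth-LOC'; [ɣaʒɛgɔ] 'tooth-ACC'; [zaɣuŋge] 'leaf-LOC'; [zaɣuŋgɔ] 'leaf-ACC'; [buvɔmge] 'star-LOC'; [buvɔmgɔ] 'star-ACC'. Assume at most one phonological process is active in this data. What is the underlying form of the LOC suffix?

The LOC morpheme has two allomorphs, [-ge] and [-ke].
By contrast the ACC suffix keeps its initial [g] throughout — that segment must be underlying.
The LOC suffix is therefore /-ke/ underlyingly, with post-nasal voicing: voiceless stops become voiced after a nasal.

/-ke/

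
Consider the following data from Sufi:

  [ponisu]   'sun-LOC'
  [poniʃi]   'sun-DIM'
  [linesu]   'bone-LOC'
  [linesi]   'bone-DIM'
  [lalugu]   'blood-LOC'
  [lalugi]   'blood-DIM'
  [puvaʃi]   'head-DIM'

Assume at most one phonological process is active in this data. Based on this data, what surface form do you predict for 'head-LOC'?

In [ponisu] and [poniʃi] the final segment of 'sun' alternates: [s] ~ [ʃ].
But 'bone' keeps [s] in both environments ([linesu], [linesi]), so there is no rule changing /s/ to [ʃ] before the DIM suffix.
Therefore /ʃ/ is basic and [s] is derived by depalatalization (palato-alveolar /ʃ/ becomes [s] when no front vowel follows).
The one attested form of 'head', [puvaʃi], shows underlying /puvaʃ/. Applying the same rule when no front vowel follows gives [puvasu].

[puvasu]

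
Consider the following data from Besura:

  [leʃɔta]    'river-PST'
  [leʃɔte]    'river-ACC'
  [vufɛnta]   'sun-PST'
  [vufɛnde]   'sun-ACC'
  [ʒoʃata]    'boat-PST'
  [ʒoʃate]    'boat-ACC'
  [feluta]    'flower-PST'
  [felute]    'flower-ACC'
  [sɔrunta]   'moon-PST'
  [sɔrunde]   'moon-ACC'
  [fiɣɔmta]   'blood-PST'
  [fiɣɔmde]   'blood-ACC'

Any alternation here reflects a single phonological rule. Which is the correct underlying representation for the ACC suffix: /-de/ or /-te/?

/-de/

The ACC suffix surfaces as [-de] and [-te], depending on the final segment of the stem.
By contrast the PST suffix keeps its initial [t] throughout — that segment must be underlying.
So the underlying form is /-de/, and voiced stops become voiceless after a vowel.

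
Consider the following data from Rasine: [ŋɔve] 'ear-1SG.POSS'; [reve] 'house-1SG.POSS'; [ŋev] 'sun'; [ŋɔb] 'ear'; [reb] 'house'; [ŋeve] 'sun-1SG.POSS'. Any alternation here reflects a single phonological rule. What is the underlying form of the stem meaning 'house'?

The stem for 'house' ends in [v] in [reve] but [b] in [reb].
Compare 'sun', with invariant [v] in [ŋeve] and [ŋev]: an analysis with underlying /v/ and a rule producing [b] in isolation would wrongly predict alternation here too.
The underlying segment must be /b/; voiced stops become fricatives between vowels, yielding [v] there.
So 'house' = /reb/.

/reb/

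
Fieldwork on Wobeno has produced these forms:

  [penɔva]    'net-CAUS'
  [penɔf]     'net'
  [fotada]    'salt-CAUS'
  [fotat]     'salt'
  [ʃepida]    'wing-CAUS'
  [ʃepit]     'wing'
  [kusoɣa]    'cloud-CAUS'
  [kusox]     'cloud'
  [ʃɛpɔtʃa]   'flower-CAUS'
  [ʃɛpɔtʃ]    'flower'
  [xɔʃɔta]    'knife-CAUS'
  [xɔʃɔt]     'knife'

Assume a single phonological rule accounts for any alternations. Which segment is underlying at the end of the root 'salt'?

The stem for 'salt' ends in [d] in [fotada] but [t] in [fotat].
Compare 'knife', with invariant [t] in [xɔʃɔta] and [xɔʃɔt]: an analysis with underlying /t/ and a rule producing [d] before the CAUS suffix would wrongly predict alternation here too.
Therefore /d/ is basic and [t] is derived by word-final obstruent devoicing (voiced obstruents become voiceless word-finally).

/d/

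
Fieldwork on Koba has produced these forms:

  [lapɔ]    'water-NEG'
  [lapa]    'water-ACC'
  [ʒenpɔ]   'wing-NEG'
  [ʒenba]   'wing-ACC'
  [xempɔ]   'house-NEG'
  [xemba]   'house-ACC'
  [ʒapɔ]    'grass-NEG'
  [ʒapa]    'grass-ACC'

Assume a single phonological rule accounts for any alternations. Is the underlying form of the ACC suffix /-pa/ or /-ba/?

/-ba/

The ACC morpheme has two allomorphs, [-ba] and [-pa].
By contrast the NEG suffix keeps its initial [p] throughout — that segment must be underlying.
So the underlying form is /-ba/, and voiced stops become voiceless after a vowel.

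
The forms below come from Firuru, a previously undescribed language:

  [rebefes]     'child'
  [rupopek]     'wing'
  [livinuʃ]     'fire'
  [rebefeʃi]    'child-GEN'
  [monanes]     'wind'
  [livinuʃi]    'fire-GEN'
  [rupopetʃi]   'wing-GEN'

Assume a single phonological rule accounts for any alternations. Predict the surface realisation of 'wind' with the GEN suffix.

[monaneʃi]

'child' shows [ʃ] ~ [s] at the end of the stem ([rebefeʃi] vs [rebefes]).
Compare 'fire', with invariant [ʃ] in [livinuʃi] and [livinuʃ]: an analysis with underlying /ʃ/ and a rule producing [s] in isolation would wrongly predict alternation here too.
The alternation reflects palatalization before a front vowel: /k/ and /s/ become palato-alveolar [tʃ] and [ʃ] before a front vowel. /s/ is underlying.
The one attested form of 'wind', [monanes], shows underlying /monanes/. Applying the same rule before a front vowel gives [monaneʃi].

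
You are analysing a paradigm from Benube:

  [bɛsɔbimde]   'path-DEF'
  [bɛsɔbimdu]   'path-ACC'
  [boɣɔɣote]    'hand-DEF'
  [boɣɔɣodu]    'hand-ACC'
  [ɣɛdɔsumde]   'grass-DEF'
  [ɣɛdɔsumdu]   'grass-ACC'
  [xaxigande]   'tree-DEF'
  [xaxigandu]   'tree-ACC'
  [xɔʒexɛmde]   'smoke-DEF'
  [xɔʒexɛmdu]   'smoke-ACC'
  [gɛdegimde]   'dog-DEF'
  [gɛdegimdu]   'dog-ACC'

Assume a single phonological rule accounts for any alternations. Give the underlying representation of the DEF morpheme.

/-te/

The DEF suffix surfaces as [-de] and [-te], depending on the final segment of the stem.
The ACC suffix, which begins with [d], is invariant after every stem; so [d] is not altered by any rule here.
So the underlying form is /-te/, and voiceless stops become voiced after a nasal.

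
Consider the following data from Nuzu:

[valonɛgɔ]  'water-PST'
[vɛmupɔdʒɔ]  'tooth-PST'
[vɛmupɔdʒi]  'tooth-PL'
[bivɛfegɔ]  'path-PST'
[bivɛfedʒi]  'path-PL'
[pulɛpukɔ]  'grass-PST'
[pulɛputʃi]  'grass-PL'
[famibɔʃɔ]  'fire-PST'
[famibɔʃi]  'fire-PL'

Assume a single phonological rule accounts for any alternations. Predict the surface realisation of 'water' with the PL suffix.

[valonɛdʒi]

The root 'path' surfaces as [bivɛfegɔ] and [bivɛfedʒi], with a stem-final [g] ~ [dʒ] alternation.
The stem 'tooth' ([vɛmupɔdʒɔ], [vɛmupɔdʒi]) shows [dʒ] unchanged in both environments, so [dʒ] cannot be basic with [g] derived before the PST suffix.
The underlying segment must be /g/; /k/ and /g/ become palato-alveolar [tʃ] and [dʒ] before a front vowel, yielding [dʒ] there.
The one attested form of 'water', [valonɛgɔ], shows underlying /valonɛg/. Applying the same rule before a front vowel gives [valonɛdʒi].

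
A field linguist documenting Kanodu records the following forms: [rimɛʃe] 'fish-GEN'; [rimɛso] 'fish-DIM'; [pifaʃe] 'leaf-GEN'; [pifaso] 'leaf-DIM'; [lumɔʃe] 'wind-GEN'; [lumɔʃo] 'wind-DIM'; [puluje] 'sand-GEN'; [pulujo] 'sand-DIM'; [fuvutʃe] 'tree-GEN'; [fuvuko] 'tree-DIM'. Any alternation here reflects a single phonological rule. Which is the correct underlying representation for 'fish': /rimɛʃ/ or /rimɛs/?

/rimɛs/

'fish' shows [ʃ] ~ [s] at the end of the stem ([rimɛʃe] vs [rimɛso]).
The stem 'wind' ([lumɔʃe], [lumɔʃo]) shows [ʃ] unchanged in both environments, so [ʃ] cannot be basic with [s] derived before the DIM suffix.
The alternation reflects palatalization before a front vowel: /k/ and /s/ become palato-alveolar [tʃ] and [ʃ] before a front vowel. /s/ is underlying.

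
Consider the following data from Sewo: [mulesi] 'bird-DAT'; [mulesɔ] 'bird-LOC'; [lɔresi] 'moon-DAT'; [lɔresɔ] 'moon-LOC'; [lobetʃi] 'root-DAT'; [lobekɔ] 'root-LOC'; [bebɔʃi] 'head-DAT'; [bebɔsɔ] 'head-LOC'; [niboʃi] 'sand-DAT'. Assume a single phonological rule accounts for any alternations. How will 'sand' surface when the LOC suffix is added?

[nibosɔ]

In [bebɔʃi] and [bebɔsɔ] the final segment of 'head' alternates: [ʃ] ~ [s].
If /s/ were underlying and a rule turned it into [ʃ] before the DAT suffix, 'moon' would also alternate; but it has [s] in both [lɔresi] and [lɔresɔ].
The underlying segment must be /ʃ/; palato-alveolar /tʃ/ and /ʃ/ become [k] and [s] when no front vowel follows, yielding [s] there.
From [niboʃi] the stem 'sand' is /niboʃ/; when no front vowel follows this yields [nibosɔ].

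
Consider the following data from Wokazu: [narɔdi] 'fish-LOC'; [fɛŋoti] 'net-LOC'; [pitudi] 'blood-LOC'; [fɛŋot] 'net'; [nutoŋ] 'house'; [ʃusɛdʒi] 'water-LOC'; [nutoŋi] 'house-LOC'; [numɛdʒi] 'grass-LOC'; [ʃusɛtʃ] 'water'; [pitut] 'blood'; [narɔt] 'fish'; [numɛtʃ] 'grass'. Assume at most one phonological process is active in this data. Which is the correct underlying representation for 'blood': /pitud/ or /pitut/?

/pitud/

The stem for 'blood' ends in [d] in [pitudi] but [t] in [pitut].
If /t/ were underlying and a rule turned it into [d] before the LOC suffix, 'net' would also alternate; but it has [t] in both [fɛŋoti] and [fɛŋot].
So /d/ is underlying, and a rule of word-final obstruent devoicing — voiced obstruents become voiceless word-finally — gives [t].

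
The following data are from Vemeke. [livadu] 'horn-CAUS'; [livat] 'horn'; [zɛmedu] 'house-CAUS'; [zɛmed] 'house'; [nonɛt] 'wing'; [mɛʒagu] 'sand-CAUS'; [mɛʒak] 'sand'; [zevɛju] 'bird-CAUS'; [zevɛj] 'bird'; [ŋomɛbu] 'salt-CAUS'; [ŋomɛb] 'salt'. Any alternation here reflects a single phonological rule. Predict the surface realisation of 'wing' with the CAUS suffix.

The stem for 'horn' ends in [d] in [livadu] but [t] in [livat].
If /d/ were underlying and a rule turned it into [t] in isolation, 'house' would also alternate; but it has [d] in both [zɛmedu] and [zɛmed].
Therefore /t/ is basic and [d] is derived by intervocalic voicing (voiceless stops become voiced between vowels).
The one attested form of 'wing', [nonɛt], shows underlying /nonɛt/. Applying the same rule between vowels gives [nonɛdu].

[nonɛdu]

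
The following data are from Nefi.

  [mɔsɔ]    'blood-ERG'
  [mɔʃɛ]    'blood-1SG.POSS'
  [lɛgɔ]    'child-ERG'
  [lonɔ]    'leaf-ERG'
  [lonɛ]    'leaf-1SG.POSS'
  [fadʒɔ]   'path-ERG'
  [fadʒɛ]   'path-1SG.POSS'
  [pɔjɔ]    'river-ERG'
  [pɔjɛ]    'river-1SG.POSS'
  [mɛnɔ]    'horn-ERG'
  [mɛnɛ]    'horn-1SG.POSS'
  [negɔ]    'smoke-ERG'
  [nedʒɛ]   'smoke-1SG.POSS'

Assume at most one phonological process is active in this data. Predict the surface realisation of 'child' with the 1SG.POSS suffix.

[lɛdʒɛ]

The root 'smoke' surfaces as [negɔ] and [nedʒɛ], with a stem-final [g] ~ [dʒ] alternation.
The stem 'path' ([fadʒɔ], [fadʒɛ]) shows [dʒ] unchanged in both environments, so [dʒ] cannot be basic with [g] derived before the ERG suffix.
Therefore /g/ is basic and [dʒ] is derived by palatalization before a front vowel (/g/ and /s/ become palato-alveolar [dʒ] and [ʃ] before a front vowel).
From [lɛgɔ] the stem 'child' is /lɛg/; before a front vowel this yields [lɛdʒɛ].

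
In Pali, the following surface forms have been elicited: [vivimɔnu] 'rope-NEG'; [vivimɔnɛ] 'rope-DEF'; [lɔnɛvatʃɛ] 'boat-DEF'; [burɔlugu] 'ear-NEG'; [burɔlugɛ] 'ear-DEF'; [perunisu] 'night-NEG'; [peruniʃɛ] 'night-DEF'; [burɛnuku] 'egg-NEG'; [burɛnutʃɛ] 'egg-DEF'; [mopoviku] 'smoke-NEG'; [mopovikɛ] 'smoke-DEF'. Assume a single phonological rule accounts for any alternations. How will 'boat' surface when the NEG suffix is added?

[lɔnɛvaku]

In [burɛnuku] and [burɛnutʃɛ] the final segment of 'egg' alternates: [k] ~ [tʃ].
If /k/ were underlying and a rule turned it into [tʃ] before the DEF suffix, 'smoke' would also alternate; but it has [k] in both [mopoviku] and [mopovikɛ].
So /tʃ/ is underlying, and a rule of depalatalization — palato-alveolar /tʃ/ and /ʃ/ become [k] and [s] when no front vowel follows — gives [k].
From [lɔnɛvatʃɛ] the stem 'boat' is /lɔnɛvatʃ/; when no front vowel follows this yields [lɔnɛvaku].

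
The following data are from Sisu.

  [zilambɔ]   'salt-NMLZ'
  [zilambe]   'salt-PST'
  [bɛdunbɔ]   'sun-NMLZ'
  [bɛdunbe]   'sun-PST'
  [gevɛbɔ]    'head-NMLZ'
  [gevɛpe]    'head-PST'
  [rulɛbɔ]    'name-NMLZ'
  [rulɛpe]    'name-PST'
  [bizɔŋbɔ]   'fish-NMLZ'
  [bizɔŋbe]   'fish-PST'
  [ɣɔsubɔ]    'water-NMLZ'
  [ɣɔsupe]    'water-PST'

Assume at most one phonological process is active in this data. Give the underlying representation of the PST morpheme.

/-pe/

The PST morpheme has two allomorphs, [-be] and [-pe].
The NMLZ suffix, which begins with [b], is invariant after every stem; so [b] is not altered by any rule here.
So the underlying form is /-pe/, and voiceless stops become voiced after a nasal.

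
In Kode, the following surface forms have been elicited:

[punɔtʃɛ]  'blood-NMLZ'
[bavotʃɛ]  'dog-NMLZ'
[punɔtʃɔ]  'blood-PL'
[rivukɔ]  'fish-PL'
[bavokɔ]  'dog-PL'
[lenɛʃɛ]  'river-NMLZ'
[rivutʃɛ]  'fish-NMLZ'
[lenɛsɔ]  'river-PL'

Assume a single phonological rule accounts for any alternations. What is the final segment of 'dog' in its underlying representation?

In [bavotʃɛ] and [bavokɔ] the final segment of 'dog' alternates: [tʃ] ~ [k].
The stem 'blood' ([punɔtʃɛ], [punɔtʃɔ]) shows [tʃ] unchanged in both environments, so [tʃ] cannot be basic with [k] derived before the PL suffix.
The alternation reflects palatalization before a front vowel: /k/ and /s/ become palato-alveolar [tʃ] and [ʃ] before a front vowel. /k/ is underlying.

/k/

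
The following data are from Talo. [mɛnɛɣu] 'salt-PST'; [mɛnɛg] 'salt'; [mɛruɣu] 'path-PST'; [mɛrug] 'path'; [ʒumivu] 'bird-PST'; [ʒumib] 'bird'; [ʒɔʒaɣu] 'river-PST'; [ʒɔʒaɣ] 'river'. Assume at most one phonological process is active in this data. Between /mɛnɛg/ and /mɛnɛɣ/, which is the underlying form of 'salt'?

'salt' shows [ɣ] ~ [g] at the end of the stem ([mɛnɛɣu] vs [mɛnɛg]).
But 'river' keeps [ɣ] in both environments ([ʒɔʒaɣu], [ʒɔʒaɣ]), so there is no rule changing /ɣ/ to [g] in isolation.
The alternation reflects intervocalic spirantization: voiced stops become fricatives between vowels. /g/ is underlying.

/mɛnɛg/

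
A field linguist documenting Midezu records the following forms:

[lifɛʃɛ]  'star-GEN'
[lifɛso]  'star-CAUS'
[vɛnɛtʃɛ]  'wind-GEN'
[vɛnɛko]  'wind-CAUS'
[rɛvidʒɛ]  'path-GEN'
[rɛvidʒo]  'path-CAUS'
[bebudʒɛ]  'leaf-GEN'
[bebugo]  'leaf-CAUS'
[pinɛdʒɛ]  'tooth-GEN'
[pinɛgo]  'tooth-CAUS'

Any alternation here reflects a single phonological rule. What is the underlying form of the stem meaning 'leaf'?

/bebug/

The stem for 'leaf' ends in [dʒ] in [bebudʒɛ] but [g] in [bebugo].
The stem 'path' ([rɛvidʒɛ], [rɛvidʒo]) shows [dʒ] unchanged in both environments, so [dʒ] cannot be basic with [g] derived before the CAUS suffix.
The alternation reflects palatalization before a front vowel: /k/, /g/ and /s/ become palato-alveolar [tʃ], [dʒ] and [ʃ] before a front vowel. /g/ is underlying.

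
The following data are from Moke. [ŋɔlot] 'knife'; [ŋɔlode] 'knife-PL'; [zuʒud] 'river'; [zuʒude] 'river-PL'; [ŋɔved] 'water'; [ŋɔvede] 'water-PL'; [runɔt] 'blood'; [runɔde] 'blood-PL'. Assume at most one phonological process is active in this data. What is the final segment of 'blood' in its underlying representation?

In [runɔt] and [runɔde] the final segment of 'blood' alternates: [t] ~ [d].
The stem 'river' ([zuʒud], [zuʒude]) shows [d] unchanged in both environments, so [d] cannot be basic with [t] derived in isolation.
The alternation reflects intervocalic voicing: voiceless stops become voiced between vowels. /t/ is underlying.

/t/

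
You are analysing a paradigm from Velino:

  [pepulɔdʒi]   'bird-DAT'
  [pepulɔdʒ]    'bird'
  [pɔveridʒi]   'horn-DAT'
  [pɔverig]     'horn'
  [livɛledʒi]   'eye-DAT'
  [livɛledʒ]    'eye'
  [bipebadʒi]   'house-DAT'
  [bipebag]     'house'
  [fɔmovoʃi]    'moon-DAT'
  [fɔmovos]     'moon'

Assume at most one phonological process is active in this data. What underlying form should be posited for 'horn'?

/pɔverig/

In [pɔveridʒi] and [pɔverig] the final segment of 'horn' alternates: [dʒ] ~ [g].
The stem 'bird' ([pepulɔdʒi], [pepulɔdʒ]) shows [dʒ] unchanged in both environments, so [dʒ] cannot be basic with [g] derived in isolation.
The underlying segment must be /g/; /g/ and /s/ become palato-alveolar [dʒ] and [ʃ] before a front vowel, yielding [dʒ] there.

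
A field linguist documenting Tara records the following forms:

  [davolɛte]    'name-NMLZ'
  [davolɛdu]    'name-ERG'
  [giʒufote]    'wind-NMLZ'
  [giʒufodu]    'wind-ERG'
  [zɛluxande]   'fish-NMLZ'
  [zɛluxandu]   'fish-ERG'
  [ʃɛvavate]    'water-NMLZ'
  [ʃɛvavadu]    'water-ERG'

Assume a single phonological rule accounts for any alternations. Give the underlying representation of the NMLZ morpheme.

The NMLZ morpheme has two allomorphs, [-de] and [-te].
The ERG suffix, which begins with [d], is invariant after every stem; so [d] is not altered by any rule here.
The NMLZ suffix is therefore /-te/ underlyingly, with post-nasal voicing: voiceless stops become voiced after a nasal.

/-te/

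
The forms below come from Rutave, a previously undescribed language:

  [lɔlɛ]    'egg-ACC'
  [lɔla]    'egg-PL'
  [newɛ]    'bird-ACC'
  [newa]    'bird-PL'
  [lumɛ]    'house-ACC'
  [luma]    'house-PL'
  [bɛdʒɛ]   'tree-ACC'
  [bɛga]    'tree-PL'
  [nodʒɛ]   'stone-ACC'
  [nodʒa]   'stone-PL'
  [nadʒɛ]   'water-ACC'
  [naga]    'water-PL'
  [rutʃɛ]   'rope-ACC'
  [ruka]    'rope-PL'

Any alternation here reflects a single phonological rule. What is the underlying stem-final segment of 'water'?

/g/

The root 'water' surfaces as [nadʒɛ] and [naga], with a stem-final [dʒ] ~ [g] alternation.
Compare 'stone', with invariant [dʒ] in [nodʒɛ] and [nodʒa]: an analysis with underlying /dʒ/ and a rule producing [g] before the PL suffix would wrongly predict alternation here too.
Therefore /g/ is basic and [dʒ] is derived by palatalization before a front vowel (/k/ and /g/ become palato-alveolar [tʃ] and [dʒ] before a front vowel).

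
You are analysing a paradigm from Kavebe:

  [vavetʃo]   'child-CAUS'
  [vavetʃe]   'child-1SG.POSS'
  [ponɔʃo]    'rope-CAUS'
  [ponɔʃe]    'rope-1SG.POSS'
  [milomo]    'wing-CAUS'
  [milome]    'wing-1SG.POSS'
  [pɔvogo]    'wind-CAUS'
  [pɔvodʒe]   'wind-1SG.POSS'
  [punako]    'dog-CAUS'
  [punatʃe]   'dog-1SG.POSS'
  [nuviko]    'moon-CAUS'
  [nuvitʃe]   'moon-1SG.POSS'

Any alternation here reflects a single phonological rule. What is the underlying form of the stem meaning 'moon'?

/nuvik/

In [nuviko] and [nuvitʃe] the final segment of 'moon' alternates: [k] ~ [tʃ].
Compare 'child', with invariant [tʃ] in [vavetʃo] and [vavetʃe]: an analysis with underlying /tʃ/ and a rule producing [k] before the CAUS suffix would wrongly predict alternation here too.
So /k/ is underlying, and a rule of palatalization before a front vowel — /k/ and /g/ become palato-alveolar [tʃ] and [dʒ] before a front vowel — gives [tʃ].
So 'moon' = /nuvik/.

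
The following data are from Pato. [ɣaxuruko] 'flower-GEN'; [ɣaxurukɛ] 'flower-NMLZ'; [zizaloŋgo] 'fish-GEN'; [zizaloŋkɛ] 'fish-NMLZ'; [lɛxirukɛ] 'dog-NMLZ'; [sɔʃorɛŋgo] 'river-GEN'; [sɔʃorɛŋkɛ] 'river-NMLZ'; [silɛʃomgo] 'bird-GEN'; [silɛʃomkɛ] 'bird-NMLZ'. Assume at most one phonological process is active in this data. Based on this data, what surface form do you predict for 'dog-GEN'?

The GEN suffix surfaces as [-go] and [-ko], depending on the final segment of the stem.
By contrast the NMLZ suffix keeps its initial [k] throughout — that segment must be underlying.
The GEN suffix is therefore /-go/ underlyingly, with post-vocalic devoicing: voiced stops become voiceless after a vowel.
After 'dog', which ends in a vowel, the suffix surfaces as [-ko], giving [lɛxiruko].

[lɛxiruko]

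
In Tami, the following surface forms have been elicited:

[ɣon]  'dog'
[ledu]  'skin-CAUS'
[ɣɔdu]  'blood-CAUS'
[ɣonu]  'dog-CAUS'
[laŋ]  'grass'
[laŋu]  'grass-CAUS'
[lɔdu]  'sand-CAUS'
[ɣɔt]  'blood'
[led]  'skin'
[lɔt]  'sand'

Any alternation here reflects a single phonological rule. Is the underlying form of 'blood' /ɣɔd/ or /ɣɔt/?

/ɣɔt/

The stem for 'blood' ends in [d] in [ɣɔdu] but [t] in [ɣɔt].
But 'skin' keeps [d] in both environments ([ledu], [led]), so there is no rule changing /d/ to [t] in isolation.
The alternation reflects intervocalic voicing: voiceless stops become voiced between vowels. /t/ is underlying.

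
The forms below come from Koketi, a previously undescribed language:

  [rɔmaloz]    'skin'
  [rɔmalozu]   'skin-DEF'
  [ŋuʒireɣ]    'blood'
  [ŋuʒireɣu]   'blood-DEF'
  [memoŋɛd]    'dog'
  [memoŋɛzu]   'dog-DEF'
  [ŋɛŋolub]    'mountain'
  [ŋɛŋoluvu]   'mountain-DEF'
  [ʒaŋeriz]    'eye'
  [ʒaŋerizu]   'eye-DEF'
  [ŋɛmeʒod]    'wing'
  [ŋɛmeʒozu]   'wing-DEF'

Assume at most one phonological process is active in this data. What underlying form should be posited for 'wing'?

The root 'wing' surfaces as [ŋɛmeʒod] and [ŋɛmeʒozu], with a stem-final [d] ~ [z] alternation.
The stem 'skin' ([rɔmaloz], [rɔmalozu]) shows [z] unchanged in both environments, so [z] cannot be basic with [d] derived in isolation.
So /d/ is underlying, and a rule of intervocalic spirantization — voiced stops become fricatives between vowels — gives [z].

/ŋɛmeʒod/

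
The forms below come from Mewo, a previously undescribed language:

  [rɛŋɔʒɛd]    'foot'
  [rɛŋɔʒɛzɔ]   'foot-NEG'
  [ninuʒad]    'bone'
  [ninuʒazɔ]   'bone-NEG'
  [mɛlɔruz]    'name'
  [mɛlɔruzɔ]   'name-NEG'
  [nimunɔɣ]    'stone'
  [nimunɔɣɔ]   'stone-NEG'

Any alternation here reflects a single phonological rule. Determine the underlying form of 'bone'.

In [ninuʒad] and [ninuʒazɔ] the final segment of 'bone' alternates: [d] ~ [z].
But 'name' keeps [z] in both environments ([mɛlɔruz], [mɛlɔruzɔ]), so there is no rule changing /z/ to [d] in isolation.
Therefore /d/ is basic and [z] is derived by intervocalic spirantization (voiced stops become fricatives between vowels).
So 'bone' = /ninuʒad/.

/ninuʒad/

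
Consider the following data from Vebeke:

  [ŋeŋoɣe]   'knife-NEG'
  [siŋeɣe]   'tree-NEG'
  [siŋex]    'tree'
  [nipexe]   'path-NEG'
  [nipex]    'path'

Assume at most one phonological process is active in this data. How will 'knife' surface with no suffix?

[ŋeŋox]

The stem for 'tree' ends in [ɣ] in [siŋeɣe] but [x] in [siŋex].
If /x/ were underlying and a rule turned it into [ɣ] before the NEG suffix, 'path' would also alternate; but it has [x] in both [nipexe] and [nipex].
The alternation reflects word-final obstruent devoicing: voiced obstruents become voiceless word-finally. /ɣ/ is underlying.
From [ŋeŋoɣe] the stem 'knife' is /ŋeŋoɣ/; word-finally this yields [ŋeŋox].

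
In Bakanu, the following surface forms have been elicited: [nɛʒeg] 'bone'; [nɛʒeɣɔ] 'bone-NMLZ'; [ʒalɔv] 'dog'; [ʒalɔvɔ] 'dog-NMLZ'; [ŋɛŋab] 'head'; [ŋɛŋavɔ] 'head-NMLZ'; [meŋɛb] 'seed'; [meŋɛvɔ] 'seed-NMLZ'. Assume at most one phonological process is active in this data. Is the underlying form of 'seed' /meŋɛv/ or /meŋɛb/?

/meŋɛb/

'seed' shows [b] ~ [v] at the end of the stem ([meŋɛb] vs [meŋɛvɔ]).
The stem 'dog' ([ʒalɔv], [ʒalɔvɔ]) shows [v] unchanged in both environments, so [v] cannot be basic with [b] derived in isolation.
The underlying segment must be /b/; voiced stops become fricatives between vowels, yielding [v] there.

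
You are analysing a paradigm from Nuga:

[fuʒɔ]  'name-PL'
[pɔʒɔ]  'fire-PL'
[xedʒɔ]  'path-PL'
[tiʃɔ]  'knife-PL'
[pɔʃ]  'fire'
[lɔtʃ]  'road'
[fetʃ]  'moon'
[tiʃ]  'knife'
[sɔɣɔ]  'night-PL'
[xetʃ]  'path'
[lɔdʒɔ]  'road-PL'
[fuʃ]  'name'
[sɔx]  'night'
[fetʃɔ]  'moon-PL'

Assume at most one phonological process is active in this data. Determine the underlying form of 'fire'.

'fire' shows [ʒ] ~ [ʃ] at the end of the stem ([pɔʒɔ] vs [pɔʃ]).
Compare 'knife', with invariant [ʃ] in [tiʃɔ] and [tiʃ]: an analysis with underlying /ʃ/ and a rule producing [ʒ] before the PL suffix would wrongly predict alternation here too.
The underlying segment must be /ʒ/; voiced obstruents become voiceless word-finally, yielding [ʃ] there.
Hence 'fire' is /pɔʒ/ underlyingly.

/pɔʒ/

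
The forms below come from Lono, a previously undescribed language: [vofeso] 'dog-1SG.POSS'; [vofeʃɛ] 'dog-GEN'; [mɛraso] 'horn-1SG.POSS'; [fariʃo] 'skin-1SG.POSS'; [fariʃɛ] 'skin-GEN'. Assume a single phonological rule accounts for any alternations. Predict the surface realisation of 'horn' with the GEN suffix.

[mɛraʃɛ]

'dog' shows [s] ~ [ʃ] at the end of the stem ([vofeso] vs [vofeʃɛ]).
If /ʃ/ were underlying and a rule turned it into [s] before the 1SG.POSS suffix, 'skin' would also alternate; but it has [ʃ] in both [fariʃo] and [fariʃɛ].
The underlying segment must be /s/; /s/ becomes palato-alveolar [ʃ] before a front vowel, yielding [ʃ] there.
From [mɛraso] the stem 'horn' is /mɛras/; before a front vowel this yields [mɛraʃɛ].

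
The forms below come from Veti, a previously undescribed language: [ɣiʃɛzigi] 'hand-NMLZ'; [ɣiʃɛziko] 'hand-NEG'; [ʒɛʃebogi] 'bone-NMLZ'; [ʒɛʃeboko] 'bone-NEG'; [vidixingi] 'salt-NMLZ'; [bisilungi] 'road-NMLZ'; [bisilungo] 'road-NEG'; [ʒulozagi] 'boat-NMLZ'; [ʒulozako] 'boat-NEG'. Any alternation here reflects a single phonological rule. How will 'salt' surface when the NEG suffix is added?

[vidixingo]

The NEG suffix surfaces as [-go] and [-ko], depending on the final segment of the stem.
The NMLZ suffix, which begins with [g], is invariant after every stem; so [g] is not altered by any rule here.
The NEG suffix is therefore /-ko/ underlyingly, with post-nasal voicing: voiceless stops become voiced after a nasal.
After 'salt', which ends in a nasal, the suffix surfaces as [-go], giving [vidixingo].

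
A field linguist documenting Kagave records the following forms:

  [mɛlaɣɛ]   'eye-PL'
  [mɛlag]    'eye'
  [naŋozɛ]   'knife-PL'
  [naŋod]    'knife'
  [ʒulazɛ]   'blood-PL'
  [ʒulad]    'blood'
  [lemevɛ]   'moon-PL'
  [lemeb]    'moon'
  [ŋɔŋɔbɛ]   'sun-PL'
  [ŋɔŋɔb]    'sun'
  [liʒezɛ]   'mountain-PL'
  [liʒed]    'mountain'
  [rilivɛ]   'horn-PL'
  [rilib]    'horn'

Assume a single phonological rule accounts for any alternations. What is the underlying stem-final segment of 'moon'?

/v/

'moon' shows [v] ~ [b] at the end of the stem ([lemevɛ] vs [lemeb]).
Compare 'sun', with invariant [b] in [ŋɔŋɔbɛ] and [ŋɔŋɔb]: an analysis with underlying /b/ and a rule producing [v] before the PL suffix would wrongly predict alternation here too.
The underlying segment must be /v/; voiced fricatives become stops word-finally, yielding [b] there.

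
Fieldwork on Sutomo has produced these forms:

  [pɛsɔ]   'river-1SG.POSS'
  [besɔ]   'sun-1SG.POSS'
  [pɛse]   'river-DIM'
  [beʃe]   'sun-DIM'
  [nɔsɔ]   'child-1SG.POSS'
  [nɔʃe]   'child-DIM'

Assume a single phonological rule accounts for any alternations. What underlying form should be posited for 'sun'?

/beʃ/

The stem for 'sun' ends in [s] in [besɔ] but [ʃ] in [beʃe].
The stem 'river' ([pɛsɔ], [pɛse]) shows [s] unchanged in both environments, so [s] cannot be basic with [ʃ] derived before the DIM suffix.
Therefore /ʃ/ is basic and [s] is derived by depalatalization (palato-alveolar /ʃ/ becomes [s] when no front vowel follows).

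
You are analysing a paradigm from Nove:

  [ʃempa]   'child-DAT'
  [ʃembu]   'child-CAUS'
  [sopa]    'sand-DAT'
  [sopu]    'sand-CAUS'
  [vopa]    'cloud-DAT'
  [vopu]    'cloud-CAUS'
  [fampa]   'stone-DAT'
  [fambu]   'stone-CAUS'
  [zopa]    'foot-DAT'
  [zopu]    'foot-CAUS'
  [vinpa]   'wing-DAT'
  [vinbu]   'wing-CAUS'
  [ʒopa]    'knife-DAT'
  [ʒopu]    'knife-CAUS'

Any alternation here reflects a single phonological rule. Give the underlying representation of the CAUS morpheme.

/-bu/

The CAUS suffix surfaces as [-bu] and [-pu], depending on the final segment of the stem.
By contrast the DAT suffix keeps its initial [p] throughout — that segment must be underlying.
The CAUS suffix is therefore /-bu/ underlyingly, with post-vocalic devoicing: voiced stops become voiceless after a vowel.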